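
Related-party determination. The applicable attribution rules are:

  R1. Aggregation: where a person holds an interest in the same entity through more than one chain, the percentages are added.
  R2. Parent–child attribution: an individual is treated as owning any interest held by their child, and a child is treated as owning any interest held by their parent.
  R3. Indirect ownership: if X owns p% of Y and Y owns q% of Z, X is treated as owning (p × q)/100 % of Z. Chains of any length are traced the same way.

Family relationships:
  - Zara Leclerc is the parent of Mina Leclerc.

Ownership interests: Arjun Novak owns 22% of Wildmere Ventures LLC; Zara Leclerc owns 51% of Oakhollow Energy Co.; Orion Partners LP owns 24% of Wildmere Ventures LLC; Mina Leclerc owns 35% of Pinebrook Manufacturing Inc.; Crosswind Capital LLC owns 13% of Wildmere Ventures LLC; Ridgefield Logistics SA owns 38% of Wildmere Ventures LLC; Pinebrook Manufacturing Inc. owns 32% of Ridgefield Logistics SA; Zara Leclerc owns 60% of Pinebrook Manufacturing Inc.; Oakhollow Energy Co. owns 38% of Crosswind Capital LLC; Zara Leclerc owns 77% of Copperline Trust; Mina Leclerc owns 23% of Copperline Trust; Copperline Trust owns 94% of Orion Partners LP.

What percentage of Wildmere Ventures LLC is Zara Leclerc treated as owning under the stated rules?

By parent–child attribution (R2), Zara Leclerc is treated as also owning Mina Leclerc's interest in Pinebrook Manufacturing Inc, giving 60% + 35% = 95%.
By parent–child attribution (R2), Zara Leclerc is treated as also owning Mina Leclerc's interest in Copperline Trust, giving 77% + 23% = 100%.
Chain via Pinebrook Manufacturing Inc. → Ridgefield Logistics SA (R3): 95% × 32% × 38% = 11.552% of Wildmere Ventures LLC.
Chain via Oakhollow Energy Co. → Crosswind Capital LLC (R3): 51% × 38% × 13% = 2.5194% of Wildmere Ventures LLC.
Chain via Copperline Trust → Orion Partners LP (R3): 100% × 94% × 24% = 22.56% of Wildmere Ventures LLC.
Aggregating (R1): 11.552% + 2.5194% + 22.56% = 36.6314%.

36.6314%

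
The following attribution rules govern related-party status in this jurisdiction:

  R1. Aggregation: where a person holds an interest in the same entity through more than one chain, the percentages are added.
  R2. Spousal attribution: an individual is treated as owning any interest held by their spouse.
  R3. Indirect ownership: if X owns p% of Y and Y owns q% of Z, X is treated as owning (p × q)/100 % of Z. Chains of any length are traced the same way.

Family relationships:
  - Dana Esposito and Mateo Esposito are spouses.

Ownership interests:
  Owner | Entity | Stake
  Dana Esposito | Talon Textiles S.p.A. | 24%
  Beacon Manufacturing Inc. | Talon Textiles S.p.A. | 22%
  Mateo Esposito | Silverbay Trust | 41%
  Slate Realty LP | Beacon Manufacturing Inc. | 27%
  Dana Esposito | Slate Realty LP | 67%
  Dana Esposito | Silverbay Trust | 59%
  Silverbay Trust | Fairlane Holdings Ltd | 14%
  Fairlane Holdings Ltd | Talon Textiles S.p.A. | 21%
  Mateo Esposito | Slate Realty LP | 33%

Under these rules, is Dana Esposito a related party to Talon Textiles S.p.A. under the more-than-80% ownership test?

By spousal attribution (R2), Dana Esposito is treated as also owning Mateo Esposito's interest in Slate Realty LP, giving 67% + 33% = 100%.
By spousal attribution (R2), Dana Esposito is treated as also owning Mateo Esposito's interest in Silverbay Trust, giving 59% + 41% = 100%.
Chain via Slate Realty LP → Beacon Manufacturing Inc. (R3): 100% × 27% × 22% = 5.94% of Talon Textiles S.p.A.
Chain via Silverbay Trust → Fairlane Holdings Ltd (R3): 100% × 14% × 21% = 2.94% of Talon Textiles S.p.A.
Direct interest in Talon Textiles S.p.A: 24%.
Aggregating (R1): 5.94% + 2.94% + 24% = 32.88%.
32.88% does not exceed the 80% threshold, so Dana is not a related party to Talon Textiles S.p.A.

No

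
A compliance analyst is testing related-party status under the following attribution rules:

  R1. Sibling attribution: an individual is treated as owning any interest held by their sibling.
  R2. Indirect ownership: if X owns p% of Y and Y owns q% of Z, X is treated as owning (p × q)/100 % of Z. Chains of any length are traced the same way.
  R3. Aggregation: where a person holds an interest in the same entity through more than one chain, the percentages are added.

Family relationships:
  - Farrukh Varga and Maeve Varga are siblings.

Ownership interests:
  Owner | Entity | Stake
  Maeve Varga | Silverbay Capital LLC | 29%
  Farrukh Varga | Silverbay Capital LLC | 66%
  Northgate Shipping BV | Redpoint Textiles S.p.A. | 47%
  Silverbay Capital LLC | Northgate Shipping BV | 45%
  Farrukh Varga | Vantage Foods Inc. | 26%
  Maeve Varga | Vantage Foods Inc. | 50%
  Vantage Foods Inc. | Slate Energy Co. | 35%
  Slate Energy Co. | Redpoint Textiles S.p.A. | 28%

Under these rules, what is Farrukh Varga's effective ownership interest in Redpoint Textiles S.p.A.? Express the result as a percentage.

27.5405%

By sibling attribution (R1), Farrukh Varga is treated as also owning Maeve Varga's interest in Vantage Foods Inc, giving 26% + 50% = 76%.
By sibling attribution (R1), Farrukh Varga is treated as also owning Maeve Varga's interest in Silverbay Capital LLC, giving 66% + 29% = 95%.
Chain via Vantage Foods Inc. → Slate Energy Co. (R2): 76% × 35% × 28% = 7.448% of Redpoint Textiles S.p.A.
Chain via Silverbay Capital LLC → Northgate Shipping BV (R2): 95% × 45% × 47% = 20.0925% of Redpoint Textiles S.p.A.
Aggregating (R3): 7.448% + 20.0925% = 27.5405%.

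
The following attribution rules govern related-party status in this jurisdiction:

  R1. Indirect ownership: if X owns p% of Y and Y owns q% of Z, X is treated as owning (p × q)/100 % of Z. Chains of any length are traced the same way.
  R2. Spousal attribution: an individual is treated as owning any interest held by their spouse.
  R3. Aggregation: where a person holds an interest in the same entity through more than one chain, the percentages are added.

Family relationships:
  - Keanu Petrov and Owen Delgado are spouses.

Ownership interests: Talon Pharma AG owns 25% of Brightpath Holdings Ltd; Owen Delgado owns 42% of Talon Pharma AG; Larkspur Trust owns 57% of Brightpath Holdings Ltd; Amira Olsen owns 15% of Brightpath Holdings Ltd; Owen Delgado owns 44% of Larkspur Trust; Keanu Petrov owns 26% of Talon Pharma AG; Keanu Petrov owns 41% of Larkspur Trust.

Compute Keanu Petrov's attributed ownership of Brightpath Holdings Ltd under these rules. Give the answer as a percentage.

65.45%

By spousal attribution (R2), Keanu Petrov is treated as also owning Owen Delgado's interest in Larkspur Trust, giving 41% + 44% = 85%.
By spousal attribution (R2), Keanu Petrov is treated as also owning Owen Delgado's interest in Talon Pharma AG, giving 26% + 42% = 68%.
Chain via Larkspur Trust (R1): 85% × 57% = 48.45% of Brightpath Holdings Ltd.
Chain via Talon Pharma AG (R1): 68% × 25% = 17% of Brightpath Holdings Ltd.
Aggregating (R3): 48.45% + 17% = 65.45%.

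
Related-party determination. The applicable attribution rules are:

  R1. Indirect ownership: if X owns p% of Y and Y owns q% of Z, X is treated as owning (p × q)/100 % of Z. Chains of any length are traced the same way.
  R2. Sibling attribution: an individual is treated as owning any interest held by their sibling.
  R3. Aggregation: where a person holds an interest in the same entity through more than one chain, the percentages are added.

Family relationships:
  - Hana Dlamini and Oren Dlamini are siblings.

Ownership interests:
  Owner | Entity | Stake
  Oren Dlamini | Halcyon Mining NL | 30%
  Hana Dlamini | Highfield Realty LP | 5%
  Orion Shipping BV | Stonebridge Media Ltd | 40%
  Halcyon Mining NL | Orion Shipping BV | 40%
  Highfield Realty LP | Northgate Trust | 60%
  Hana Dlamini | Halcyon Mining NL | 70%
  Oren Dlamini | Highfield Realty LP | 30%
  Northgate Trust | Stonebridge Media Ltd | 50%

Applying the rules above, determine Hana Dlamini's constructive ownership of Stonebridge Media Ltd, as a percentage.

By sibling attribution (R2), Hana Dlamini is treated as also owning Oren Dlamini's interest in Highfield Realty LP, giving 5% + 30% = 35%.
By sibling attribution (R2), Hana Dlamini is treated as also owning Oren Dlamini's interest in Halcyon Mining NL, giving 70% + 30% = 100%.
Chain via Highfield Realty LP → Northgate Trust (R1): 35% × 60% × 50% = 10.5% of Stonebridge Media Ltd.
Chain via Halcyon Mining NL → Orion Shipping BV (R1): 100% × 40% × 40% = 16% of Stonebridge Media Ltd.
Aggregating (R3): 10.5% + 16% = 26.5%.

26.5%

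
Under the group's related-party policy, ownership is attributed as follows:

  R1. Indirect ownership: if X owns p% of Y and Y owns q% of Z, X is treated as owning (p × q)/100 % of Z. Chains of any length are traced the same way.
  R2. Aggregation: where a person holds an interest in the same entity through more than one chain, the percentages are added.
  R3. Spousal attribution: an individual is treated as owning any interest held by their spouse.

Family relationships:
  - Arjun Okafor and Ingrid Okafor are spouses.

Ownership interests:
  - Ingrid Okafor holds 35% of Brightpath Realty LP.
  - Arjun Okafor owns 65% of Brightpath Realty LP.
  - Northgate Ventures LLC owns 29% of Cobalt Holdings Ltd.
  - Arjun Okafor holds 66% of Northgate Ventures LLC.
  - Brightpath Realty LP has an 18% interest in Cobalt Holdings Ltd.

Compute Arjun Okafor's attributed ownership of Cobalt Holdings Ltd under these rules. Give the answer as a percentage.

37.14%

By spousal attribution (R3), Arjun Okafor is treated as also owning Ingrid Okafor's interest in Brightpath Realty LP, giving 65% + 35% = 100%.
Chain via Brightpath Realty LP (R1): 100% × 18% = 18% of Cobalt Holdings Ltd.
Chain via Northgate Ventures LLC (R1): 66% × 29% = 19.14% of Cobalt Holdings Ltd.
Aggregating (R2): 18% + 19.14% = 37.14%.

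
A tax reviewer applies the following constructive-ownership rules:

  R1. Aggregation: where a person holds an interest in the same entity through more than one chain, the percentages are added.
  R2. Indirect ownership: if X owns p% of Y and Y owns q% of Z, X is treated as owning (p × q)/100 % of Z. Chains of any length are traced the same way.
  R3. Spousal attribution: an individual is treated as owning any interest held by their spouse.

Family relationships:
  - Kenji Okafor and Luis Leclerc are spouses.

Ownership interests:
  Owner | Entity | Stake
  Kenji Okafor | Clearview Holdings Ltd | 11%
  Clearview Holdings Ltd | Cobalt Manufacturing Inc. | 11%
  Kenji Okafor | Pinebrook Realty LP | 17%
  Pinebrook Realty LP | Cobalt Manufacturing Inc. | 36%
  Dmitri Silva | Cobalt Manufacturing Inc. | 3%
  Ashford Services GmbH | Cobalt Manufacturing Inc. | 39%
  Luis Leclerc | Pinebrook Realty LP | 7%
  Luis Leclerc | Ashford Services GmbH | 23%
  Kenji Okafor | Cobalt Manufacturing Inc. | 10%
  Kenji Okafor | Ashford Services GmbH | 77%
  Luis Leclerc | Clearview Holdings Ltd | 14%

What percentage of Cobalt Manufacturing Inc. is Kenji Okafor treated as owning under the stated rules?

By spousal attribution (R3), Kenji Okafor is treated as also owning Luis Leclerc's interest in Clearview Holdings Ltd, giving 11% + 14% = 25%.
By spousal attribution (R3), Kenji Okafor is treated as also owning Luis Leclerc's interest in Ashford Services GmbH, giving 77% + 23% = 100%.
By spousal attribution (R3), Kenji Okafor is treated as also owning Luis Leclerc's interest in Pinebrook Realty LP, giving 17% + 7% = 24%.
Chain via Clearview Holdings Ltd (R2): 25% × 11% = 2.75% of Cobalt Manufacturing Inc.
Chain via Ashford Services GmbH (R2): 100% × 39% = 39% of Cobalt Manufacturing Inc.
Chain via Pinebrook Realty LP (R2): 24% × 36% = 8.64% of Cobalt Manufacturing Inc.
Direct interest in Cobalt Manufacturing Inc: 10%.
Aggregating (R1): 2.75% + 39% + 8.64% + 10% = 60.39%.

60.39%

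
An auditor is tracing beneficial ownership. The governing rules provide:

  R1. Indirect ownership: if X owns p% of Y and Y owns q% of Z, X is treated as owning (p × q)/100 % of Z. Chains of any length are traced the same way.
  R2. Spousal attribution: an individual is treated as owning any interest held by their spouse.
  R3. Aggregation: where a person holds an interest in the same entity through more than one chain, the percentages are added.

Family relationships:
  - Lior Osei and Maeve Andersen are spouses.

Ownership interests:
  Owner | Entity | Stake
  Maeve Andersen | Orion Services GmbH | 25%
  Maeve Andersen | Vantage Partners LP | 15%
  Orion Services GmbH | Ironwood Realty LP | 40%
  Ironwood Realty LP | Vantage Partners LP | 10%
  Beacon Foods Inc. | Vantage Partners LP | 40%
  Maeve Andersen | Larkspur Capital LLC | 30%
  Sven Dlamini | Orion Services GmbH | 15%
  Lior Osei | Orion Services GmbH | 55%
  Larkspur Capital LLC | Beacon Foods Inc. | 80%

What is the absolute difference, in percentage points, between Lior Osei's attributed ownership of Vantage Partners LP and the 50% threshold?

22.2

By spousal attribution (R2), Lior Osei is treated as also owning Maeve Andersen's interest in Orion Services GmbH, giving 55% + 25% = 80%.
By spousal attribution (R2), Lior Osei is treated as owning Maeve Andersen's 30% interest in Larkspur Capital LLC.
By spousal attribution (R2), Lior Osei is treated as owning Maeve Andersen's 15% interest in Vantage Partners LP.
Chain via Orion Services GmbH → Ironwood Realty LP (R1): 80% × 40% × 10% = 3.2% of Vantage Partners LP.
Chain via Larkspur Capital LLC → Beacon Foods Inc. (R1): 30% × 80% × 40% = 9.6% of Vantage Partners LP.
Direct interest in Vantage Partners LP: 15%.
Aggregating (R3): 3.2% + 9.6% + 15% = 27.8%.
27.8% falls short of the 50% threshold by 22.2 percentage points.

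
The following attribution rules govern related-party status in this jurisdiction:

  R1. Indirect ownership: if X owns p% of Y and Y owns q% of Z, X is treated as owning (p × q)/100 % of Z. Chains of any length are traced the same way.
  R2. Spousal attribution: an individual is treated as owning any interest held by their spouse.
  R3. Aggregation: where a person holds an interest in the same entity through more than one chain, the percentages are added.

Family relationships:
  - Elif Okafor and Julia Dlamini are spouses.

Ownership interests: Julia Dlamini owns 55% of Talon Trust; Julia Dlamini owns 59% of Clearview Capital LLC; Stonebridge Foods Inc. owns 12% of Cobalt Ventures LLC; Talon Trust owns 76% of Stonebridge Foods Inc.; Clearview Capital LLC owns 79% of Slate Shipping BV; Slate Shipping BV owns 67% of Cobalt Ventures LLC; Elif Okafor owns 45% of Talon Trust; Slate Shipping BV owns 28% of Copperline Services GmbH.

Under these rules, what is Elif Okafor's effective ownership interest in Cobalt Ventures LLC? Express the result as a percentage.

By spousal attribution (R2), Elif Okafor is treated as also owning Julia Dlamini's interest in Talon Trust, giving 45% + 55% = 100%.
By spousal attribution (R2), Elif Okafor is treated as owning Julia Dlamini's 59% interest in Clearview Capital LLC.
Chain via Talon Trust → Stonebridge Foods Inc. (R1): 100% × 76% × 12% = 9.12% of Cobalt Ventures LLC.
Chain via Clearview Capital LLC → Slate Shipping BV (R1): 59% × 79% × 67% = 31.2287% of Cobalt Ventures LLC.
Aggregating (R3): 9.12% + 31.2287% = 40.3487%.

40.3487%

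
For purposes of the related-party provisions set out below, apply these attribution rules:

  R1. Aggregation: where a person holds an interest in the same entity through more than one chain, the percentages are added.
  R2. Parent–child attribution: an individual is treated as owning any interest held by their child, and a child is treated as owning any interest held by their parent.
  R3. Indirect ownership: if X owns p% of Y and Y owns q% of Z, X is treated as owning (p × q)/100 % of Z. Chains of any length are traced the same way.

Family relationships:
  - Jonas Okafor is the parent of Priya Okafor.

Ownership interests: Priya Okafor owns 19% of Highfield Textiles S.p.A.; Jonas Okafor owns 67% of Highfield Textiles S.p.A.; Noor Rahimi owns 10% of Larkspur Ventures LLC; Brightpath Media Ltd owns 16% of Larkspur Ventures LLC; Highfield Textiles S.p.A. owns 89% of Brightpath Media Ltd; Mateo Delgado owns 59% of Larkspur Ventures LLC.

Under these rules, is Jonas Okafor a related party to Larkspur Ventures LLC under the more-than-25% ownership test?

No

By parent–child attribution (R2), Jonas Okafor is treated as also owning Priya Okafor's interest in Highfield Textiles S.p.A, giving 67% + 19% = 86%.
Chain via Highfield Textiles S.p.A. → Brightpath Media Ltd (R3): 86% × 89% × 16% = 12.2464% of Larkspur Ventures LLC.
12.2464% does not exceed the 25% threshold, so Jonas is not a related party to Larkspur Ventures LLC.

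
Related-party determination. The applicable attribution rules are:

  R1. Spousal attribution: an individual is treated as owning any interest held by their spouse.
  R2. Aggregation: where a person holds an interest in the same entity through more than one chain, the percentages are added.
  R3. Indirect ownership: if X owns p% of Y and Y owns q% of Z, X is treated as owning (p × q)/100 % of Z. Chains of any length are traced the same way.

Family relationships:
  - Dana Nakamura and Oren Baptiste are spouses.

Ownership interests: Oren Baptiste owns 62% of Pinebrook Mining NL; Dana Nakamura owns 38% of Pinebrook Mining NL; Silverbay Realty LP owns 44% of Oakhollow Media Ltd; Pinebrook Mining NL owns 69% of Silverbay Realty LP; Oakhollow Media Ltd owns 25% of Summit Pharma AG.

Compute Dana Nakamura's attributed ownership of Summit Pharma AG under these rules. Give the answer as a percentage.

By spousal attribution (R1), Dana Nakamura is treated as also owning Oren Baptiste's interest in Pinebrook Mining NL, giving 38% + 62% = 100%.
Chain via Pinebrook Mining NL → Silverbay Realty LP → Oakhollow Media Ltd (R3): 100% × 69% × 44% × 25% = 7.59% of Summit Pharma AG.

7.59%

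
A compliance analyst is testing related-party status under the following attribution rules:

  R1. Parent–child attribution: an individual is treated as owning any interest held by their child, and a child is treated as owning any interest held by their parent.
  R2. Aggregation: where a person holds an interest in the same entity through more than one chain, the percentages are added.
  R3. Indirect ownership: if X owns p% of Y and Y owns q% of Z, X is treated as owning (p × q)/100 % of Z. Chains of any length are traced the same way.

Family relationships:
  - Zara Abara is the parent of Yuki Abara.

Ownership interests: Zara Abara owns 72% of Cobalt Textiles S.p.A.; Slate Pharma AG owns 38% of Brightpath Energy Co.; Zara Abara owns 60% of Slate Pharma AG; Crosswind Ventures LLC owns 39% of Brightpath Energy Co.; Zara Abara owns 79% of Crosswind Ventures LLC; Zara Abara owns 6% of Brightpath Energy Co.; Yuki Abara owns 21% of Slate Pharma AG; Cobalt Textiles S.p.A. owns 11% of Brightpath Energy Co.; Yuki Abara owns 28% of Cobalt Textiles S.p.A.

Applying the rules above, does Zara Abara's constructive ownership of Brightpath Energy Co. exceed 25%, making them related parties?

By parent–child attribution (R1), Zara Abara is treated as also owning Yuki Abara's interest in Slate Pharma AG, giving 60% + 21% = 81%.
By parent–child attribution (R1), Zara Abara is treated as also owning Yuki Abara's interest in Cobalt Textiles S.p.A, giving 72% + 28% = 100%.
Chain via Slate Pharma AG (R3): 81% × 38% = 30.78% of Brightpath Energy Co.
Chain via Cobalt Textiles S.p.A. (R3): 100% × 11% = 11% of Brightpath Energy Co.
Chain via Crosswind Ventures LLC (R3): 79% × 39% = 30.81% of Brightpath Energy Co.
Direct interest in Brightpath Energy Co: 6%.
Aggregating (R2): 30.78% + 11% + 30.81% + 6% = 78.59%.
78.59% exceeds the 25% threshold, so Zara is a related party to Brightpath Energy Co.

Yes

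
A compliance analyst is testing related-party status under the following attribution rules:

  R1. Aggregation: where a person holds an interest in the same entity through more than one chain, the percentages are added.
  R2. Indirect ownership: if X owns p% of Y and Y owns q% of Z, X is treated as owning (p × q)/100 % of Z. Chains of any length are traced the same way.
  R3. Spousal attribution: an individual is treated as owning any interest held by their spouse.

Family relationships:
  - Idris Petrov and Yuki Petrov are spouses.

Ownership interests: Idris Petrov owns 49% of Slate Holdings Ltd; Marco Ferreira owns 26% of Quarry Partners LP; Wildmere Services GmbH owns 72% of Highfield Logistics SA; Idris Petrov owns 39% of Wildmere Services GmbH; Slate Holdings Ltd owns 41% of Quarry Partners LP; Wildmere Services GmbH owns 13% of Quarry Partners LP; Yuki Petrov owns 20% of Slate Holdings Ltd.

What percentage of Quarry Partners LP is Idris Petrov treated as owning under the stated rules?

33.36%

By spousal attribution (R3), Idris Petrov is treated as also owning Yuki Petrov's interest in Slate Holdings Ltd, giving 49% + 20% = 69%.
Chain via Wildmere Services GmbH (R2): 39% × 13% = 5.07% of Quarry Partners LP.
Chain via Slate Holdings Ltd (R2): 69% × 41% = 28.29% of Quarry Partners LP.
Aggregating (R1): 5.07% + 28.29% = 33.36%.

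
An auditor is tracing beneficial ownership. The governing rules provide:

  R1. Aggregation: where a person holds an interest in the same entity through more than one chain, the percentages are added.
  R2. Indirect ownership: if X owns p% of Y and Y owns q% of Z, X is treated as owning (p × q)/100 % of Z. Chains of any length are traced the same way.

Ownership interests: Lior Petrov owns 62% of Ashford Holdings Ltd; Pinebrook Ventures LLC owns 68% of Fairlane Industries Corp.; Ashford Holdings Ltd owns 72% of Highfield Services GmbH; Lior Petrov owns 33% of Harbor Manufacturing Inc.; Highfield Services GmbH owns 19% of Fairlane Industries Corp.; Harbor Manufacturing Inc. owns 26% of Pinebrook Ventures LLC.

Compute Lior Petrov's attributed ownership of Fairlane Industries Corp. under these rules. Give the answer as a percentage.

14.316%

Chain via Harbor Manufacturing Inc. → Pinebrook Ventures LLC (R2): 33% × 26% × 68% = 5.8344% of Fairlane Industries Corp.
Chain via Ashford Holdings Ltd → Highfield Services GmbH (R2): 62% × 72% × 19% = 8.4816% of Fairlane Industries Corp.
Aggregating (R1): 5.8344% + 8.4816% = 14.316%.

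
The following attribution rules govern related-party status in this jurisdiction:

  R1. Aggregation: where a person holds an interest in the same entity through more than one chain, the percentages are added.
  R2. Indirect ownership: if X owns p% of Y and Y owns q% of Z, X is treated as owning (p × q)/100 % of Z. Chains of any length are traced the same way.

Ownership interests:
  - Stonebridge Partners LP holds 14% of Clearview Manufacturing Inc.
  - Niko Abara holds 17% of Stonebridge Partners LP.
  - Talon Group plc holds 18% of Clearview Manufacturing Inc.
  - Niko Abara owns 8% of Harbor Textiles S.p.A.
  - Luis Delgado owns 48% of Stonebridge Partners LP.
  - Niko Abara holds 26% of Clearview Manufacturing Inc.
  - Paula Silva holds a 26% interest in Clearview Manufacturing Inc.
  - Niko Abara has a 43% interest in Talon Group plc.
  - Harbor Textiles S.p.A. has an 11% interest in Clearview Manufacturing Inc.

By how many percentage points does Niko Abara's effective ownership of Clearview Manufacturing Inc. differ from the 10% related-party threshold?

Chain via Stonebridge Partners LP (R2): 17% × 14% = 2.38% of Clearview Manufacturing Inc.
Chain via Harbor Textiles S.p.A. (R2): 8% × 11% = 0.88% of Clearview Manufacturing Inc.
Chain via Talon Group plc (R2): 43% × 18% = 7.74% of Clearview Manufacturing Inc.
Direct interest in Clearview Manufacturing Inc: 26%.
Aggregating (R1): 2.38% + 0.88% + 7.74% + 26% = 37%.
37% exceeds the 10% threshold by 27 percentage points.

27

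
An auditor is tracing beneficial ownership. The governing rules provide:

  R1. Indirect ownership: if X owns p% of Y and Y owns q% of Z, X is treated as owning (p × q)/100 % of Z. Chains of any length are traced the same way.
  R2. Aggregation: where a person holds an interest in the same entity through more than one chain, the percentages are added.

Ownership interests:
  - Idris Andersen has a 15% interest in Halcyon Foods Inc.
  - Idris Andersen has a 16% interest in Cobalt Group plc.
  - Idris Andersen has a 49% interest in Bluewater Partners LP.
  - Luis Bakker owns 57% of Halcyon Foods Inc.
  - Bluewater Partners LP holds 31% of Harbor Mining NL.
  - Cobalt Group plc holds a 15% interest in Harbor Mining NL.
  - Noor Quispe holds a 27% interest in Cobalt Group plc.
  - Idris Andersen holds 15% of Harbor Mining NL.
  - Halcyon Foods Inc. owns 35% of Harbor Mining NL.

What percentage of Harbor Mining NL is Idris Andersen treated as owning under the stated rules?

Chain via Cobalt Group plc (R1): 16% × 15% = 2.4% of Harbor Mining NL.
Chain via Halcyon Foods Inc. (R1): 15% × 35% = 5.25% of Harbor Mining NL.
Chain via Bluewater Partners LP (R1): 49% × 31% = 15.19% of Harbor Mining NL.
Direct interest in Harbor Mining NL: 15%.
Aggregating (R2): 2.4% + 5.25% + 15.19% + 15% = 37.84%.

37.84%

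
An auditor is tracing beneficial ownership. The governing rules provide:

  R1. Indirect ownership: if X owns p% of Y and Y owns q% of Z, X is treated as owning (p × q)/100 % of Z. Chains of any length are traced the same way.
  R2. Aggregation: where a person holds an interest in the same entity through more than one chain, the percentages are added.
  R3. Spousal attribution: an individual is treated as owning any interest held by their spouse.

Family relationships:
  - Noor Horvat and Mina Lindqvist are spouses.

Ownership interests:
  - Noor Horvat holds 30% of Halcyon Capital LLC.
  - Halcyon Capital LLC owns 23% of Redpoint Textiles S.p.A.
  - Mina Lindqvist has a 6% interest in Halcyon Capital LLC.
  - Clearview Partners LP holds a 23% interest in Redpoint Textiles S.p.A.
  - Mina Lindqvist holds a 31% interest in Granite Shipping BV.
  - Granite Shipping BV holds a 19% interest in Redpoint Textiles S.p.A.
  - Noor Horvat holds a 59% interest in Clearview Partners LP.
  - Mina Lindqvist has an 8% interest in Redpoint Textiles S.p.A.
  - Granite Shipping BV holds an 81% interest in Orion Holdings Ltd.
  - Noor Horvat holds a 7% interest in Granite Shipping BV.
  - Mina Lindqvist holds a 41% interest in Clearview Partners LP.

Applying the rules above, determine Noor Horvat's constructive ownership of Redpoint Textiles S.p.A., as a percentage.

46.5%

By spousal attribution (R3), Noor Horvat is treated as also owning Mina Lindqvist's interest in Granite Shipping BV, giving 7% + 31% = 38%.
By spousal attribution (R3), Noor Horvat is treated as also owning Mina Lindqvist's interest in Clearview Partners LP, giving 59% + 41% = 100%.
By spousal attribution (R3), Noor Horvat is treated as also owning Mina Lindqvist's interest in Halcyon Capital LLC, giving 30% + 6% = 36%.
By spousal attribution (R3), Noor Horvat is treated as owning Mina Lindqvist's 8% interest in Redpoint Textiles S.p.A.
Chain via Granite Shipping BV (R1): 38% × 19% = 7.22% of Redpoint Textiles S.p.A.
Chain via Clearview Partners LP (R1): 100% × 23% = 23% of Redpoint Textiles S.p.A.
Chain via Halcyon Capital LLC (R1): 36% × 23% = 8.28% of Redpoint Textiles S.p.A.
Direct interest in Redpoint Textiles S.p.A: 8%.
Aggregating (R2): 7.22% + 23% + 8.28% + 8% = 46.5%.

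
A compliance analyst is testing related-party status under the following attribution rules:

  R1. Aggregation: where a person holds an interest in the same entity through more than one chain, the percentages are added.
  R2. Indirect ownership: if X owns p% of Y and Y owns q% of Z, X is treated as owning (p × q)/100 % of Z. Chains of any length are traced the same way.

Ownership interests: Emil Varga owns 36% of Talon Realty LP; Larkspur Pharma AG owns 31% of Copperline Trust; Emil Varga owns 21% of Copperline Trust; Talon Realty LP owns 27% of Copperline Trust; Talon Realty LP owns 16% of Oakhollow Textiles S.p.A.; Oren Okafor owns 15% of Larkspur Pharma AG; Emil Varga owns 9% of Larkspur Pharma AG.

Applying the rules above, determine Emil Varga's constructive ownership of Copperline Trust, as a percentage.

Chain via Talon Realty LP (R2): 36% × 27% = 9.72% of Copperline Trust.
Chain via Larkspur Pharma AG (R2): 9% × 31% = 2.79% of Copperline Trust.
Direct interest in Copperline Trust: 21%.
Aggregating (R1): 9.72% + 2.79% + 21% = 33.51%.

33.51%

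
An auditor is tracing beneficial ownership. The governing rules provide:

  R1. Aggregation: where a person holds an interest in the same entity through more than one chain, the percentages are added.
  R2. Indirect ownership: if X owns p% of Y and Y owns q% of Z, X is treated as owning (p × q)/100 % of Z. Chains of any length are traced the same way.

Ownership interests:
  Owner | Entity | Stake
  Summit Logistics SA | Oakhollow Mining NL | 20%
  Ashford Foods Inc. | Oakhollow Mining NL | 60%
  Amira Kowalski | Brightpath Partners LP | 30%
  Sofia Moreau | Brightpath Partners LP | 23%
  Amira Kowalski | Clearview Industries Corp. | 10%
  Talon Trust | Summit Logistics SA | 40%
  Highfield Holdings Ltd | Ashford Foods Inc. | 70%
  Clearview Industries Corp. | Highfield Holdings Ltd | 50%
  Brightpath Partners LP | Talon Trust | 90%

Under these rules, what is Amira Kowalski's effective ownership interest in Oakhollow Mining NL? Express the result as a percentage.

Chain via Brightpath Partners LP → Talon Trust → Summit Logistics SA (R2): 30% × 90% × 40% × 20% = 2.16% of Oakhollow Mining NL.
Chain via Clearview Industries Corp. → Highfield Holdings Ltd → Ashford Foods Inc. (R2): 10% × 50% × 70% × 60% = 2.1% of Oakhollow Mining NL.
Aggregating (R1): 2.16% + 2.1% = 4.26%.

4.26%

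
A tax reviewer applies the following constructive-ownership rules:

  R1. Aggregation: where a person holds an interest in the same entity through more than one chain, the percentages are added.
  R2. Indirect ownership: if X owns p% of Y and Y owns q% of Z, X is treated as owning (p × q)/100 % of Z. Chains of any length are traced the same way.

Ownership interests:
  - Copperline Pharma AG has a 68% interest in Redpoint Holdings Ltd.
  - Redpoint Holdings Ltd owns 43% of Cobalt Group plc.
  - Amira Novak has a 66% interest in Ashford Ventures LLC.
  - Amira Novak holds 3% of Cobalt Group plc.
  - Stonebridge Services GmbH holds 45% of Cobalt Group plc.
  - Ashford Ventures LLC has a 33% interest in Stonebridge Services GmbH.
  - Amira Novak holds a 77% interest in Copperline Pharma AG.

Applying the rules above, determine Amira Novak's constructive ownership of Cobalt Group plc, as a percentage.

Chain via Copperline Pharma AG → Redpoint Holdings Ltd (R2): 77% × 68% × 43% = 22.5148% of Cobalt Group plc.
Chain via Ashford Ventures LLC → Stonebridge Services GmbH (R2): 66% × 33% × 45% = 9.801% of Cobalt Group plc.
Direct interest in Cobalt Group plc: 3%.
Aggregating (R1): 22.5148% + 9.801% + 3% = 35.3158%.

35.3158%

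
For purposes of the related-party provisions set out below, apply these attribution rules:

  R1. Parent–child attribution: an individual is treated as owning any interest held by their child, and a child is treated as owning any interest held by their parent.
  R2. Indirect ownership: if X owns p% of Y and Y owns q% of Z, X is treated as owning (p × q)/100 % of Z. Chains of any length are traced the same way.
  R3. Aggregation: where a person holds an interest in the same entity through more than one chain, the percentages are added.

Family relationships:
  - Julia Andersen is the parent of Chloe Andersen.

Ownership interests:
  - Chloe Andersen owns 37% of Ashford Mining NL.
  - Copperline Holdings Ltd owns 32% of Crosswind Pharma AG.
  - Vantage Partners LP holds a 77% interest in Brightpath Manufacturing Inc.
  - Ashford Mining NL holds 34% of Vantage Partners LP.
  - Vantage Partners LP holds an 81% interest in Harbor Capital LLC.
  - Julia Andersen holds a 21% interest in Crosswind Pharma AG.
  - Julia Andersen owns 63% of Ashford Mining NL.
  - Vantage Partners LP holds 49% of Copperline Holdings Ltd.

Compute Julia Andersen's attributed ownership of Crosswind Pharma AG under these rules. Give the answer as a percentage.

By parent–child attribution (R1), Julia Andersen is treated as also owning Chloe Andersen's interest in Ashford Mining NL, giving 63% + 37% = 100%.
Chain via Ashford Mining NL → Vantage Partners LP → Copperline Holdings Ltd (R2): 100% × 34% × 49% × 32% = 5.3312% of Crosswind Pharma AG.
Direct interest in Crosswind Pharma AG: 21%.
Aggregating (R3): 5.3312% + 21% = 26.3312%.

26.3312%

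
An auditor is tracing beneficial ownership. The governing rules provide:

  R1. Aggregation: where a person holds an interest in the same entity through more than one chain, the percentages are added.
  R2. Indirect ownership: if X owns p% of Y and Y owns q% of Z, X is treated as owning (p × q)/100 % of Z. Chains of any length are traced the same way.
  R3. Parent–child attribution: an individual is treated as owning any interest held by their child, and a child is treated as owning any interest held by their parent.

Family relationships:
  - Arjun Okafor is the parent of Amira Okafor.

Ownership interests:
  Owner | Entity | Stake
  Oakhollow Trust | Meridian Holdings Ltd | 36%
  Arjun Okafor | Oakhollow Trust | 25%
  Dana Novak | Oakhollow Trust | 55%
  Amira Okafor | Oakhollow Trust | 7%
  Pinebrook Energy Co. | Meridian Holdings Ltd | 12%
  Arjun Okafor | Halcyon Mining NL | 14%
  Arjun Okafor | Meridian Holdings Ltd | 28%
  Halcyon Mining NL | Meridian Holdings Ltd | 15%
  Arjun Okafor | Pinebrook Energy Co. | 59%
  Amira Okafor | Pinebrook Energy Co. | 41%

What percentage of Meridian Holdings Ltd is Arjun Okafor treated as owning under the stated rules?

53.62%

By parent–child attribution (R3), Arjun Okafor is treated as also owning Amira Okafor's interest in Oakhollow Trust, giving 25% + 7% = 32%.
By parent–child attribution (R3), Arjun Okafor is treated as also owning Amira Okafor's interest in Pinebrook Energy Co, giving 59% + 41% = 100%.
Chain via Oakhollow Trust (R2): 32% × 36% = 11.52% of Meridian Holdings Ltd.
Chain via Pinebrook Energy Co. (R2): 100% × 12% = 12% of Meridian Holdings Ltd.
Chain via Halcyon Mining NL (R2): 14% × 15% = 2.1% of Meridian Holdings Ltd.
Direct interest in Meridian Holdings Ltd: 28%.
Aggregating (R1): 11.52% + 12% + 2.1% + 28% = 53.62%.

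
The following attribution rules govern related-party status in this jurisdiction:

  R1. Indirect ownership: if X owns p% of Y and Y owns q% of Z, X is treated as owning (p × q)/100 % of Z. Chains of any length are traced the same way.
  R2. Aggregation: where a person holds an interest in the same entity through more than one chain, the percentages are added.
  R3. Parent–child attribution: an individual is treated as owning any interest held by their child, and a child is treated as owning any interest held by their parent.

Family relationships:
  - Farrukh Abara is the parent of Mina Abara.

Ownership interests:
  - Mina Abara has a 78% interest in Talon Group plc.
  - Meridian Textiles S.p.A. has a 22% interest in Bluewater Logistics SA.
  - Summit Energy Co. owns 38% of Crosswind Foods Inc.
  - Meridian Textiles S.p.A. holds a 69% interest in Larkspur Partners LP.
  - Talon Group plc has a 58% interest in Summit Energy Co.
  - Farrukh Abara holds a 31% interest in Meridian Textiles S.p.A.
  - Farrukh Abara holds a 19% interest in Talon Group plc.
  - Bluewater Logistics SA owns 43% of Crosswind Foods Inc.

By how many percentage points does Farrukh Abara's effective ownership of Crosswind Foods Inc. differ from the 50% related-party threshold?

25.6886

By parent–child attribution (R3), Farrukh Abara is treated as also owning Mina Abara's interest in Talon Group plc, giving 19% + 78% = 97%.
Chain via Meridian Textiles S.p.A. → Bluewater Logistics SA (R1): 31% × 22% × 43% = 2.9326% of Crosswind Foods Inc.
Chain via Talon Group plc → Summit Energy Co. (R1): 97% × 58% × 38% = 21.3788% of Crosswind Foods Inc.
Aggregating (R2): 2.9326% + 21.3788% = 24.3114%.
24.3114% falls short of the 50% threshold by 25.6886 percentage points.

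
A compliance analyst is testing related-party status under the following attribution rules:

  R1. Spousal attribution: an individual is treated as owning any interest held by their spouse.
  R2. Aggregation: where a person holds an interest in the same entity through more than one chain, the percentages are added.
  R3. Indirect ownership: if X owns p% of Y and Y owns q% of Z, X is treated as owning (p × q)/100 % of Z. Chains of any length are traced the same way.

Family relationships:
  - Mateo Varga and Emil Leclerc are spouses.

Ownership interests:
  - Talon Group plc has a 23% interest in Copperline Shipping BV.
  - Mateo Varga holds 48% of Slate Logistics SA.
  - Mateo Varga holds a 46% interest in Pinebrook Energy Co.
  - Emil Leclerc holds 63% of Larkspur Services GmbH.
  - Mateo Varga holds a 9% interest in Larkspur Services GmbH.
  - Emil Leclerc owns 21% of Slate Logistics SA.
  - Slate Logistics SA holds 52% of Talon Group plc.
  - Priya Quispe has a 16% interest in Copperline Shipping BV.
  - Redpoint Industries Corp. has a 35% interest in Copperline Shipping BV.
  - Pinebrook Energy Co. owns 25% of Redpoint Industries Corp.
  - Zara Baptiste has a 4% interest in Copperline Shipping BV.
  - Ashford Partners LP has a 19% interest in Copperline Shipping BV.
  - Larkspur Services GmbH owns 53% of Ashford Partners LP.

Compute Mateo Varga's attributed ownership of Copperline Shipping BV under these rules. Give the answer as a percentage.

By spousal attribution (R1), Mateo Varga is treated as also owning Emil Leclerc's interest in Slate Logistics SA, giving 48% + 21% = 69%.
By spousal attribution (R1), Mateo Varga is treated as also owning Emil Leclerc's interest in Larkspur Services GmbH, giving 9% + 63% = 72%.
Chain via Slate Logistics SA → Talon Group plc (R3): 69% × 52% × 23% = 8.2524% of Copperline Shipping BV.
Chain via Larkspur Services GmbH → Ashford Partners LP (R3): 72% × 53% × 19% = 7.2504% of Copperline Shipping BV.
Chain via Pinebrook Energy Co. → Redpoint Industries Corp. (R3): 46% × 25% × 35% = 4.025% of Copperline Shipping BV.
Aggregating (R2): 8.2524% + 7.2504% + 4.025% = 19.5278%.

19.5278%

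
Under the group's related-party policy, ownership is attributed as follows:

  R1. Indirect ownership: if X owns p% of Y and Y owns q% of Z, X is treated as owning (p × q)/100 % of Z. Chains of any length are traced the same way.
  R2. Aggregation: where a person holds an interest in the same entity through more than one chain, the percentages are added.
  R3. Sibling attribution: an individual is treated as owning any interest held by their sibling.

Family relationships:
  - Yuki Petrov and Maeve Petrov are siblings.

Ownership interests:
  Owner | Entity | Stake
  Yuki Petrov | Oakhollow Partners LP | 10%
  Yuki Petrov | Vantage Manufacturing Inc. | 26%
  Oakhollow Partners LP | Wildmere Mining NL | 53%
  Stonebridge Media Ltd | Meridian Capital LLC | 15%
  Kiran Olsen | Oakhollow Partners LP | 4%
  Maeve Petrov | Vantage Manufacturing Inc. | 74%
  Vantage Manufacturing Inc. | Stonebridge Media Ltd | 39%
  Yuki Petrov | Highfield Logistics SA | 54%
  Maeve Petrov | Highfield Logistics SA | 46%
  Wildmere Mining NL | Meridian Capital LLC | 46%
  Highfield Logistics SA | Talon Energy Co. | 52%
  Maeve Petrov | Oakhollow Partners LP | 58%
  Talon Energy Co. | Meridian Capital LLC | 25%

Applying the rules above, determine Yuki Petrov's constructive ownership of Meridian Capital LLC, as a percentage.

35.4284%

By sibling attribution (R3), Yuki Petrov is treated as also owning Maeve Petrov's interest in Oakhollow Partners LP, giving 10% + 58% = 68%.
By sibling attribution (R3), Yuki Petrov is treated as also owning Maeve Petrov's interest in Highfield Logistics SA, giving 54% + 46% = 100%.
By sibling attribution (R3), Yuki Petrov is treated as also owning Maeve Petrov's interest in Vantage Manufacturing Inc, giving 26% + 74% = 100%.
Chain via Oakhollow Partners LP → Wildmere Mining NL (R1): 68% × 53% × 46% = 16.5784% of Meridian Capital LLC.
Chain via Highfield Logistics SA → Talon Energy Co. (R1): 100% × 52% × 25% = 13% of Meridian Capital LLC.
Chain via Vantage Manufacturing Inc. → Stonebridge Media Ltd (R1): 100% × 39% × 15% = 5.85% of Meridian Capital LLC.
Aggregating (R2): 16.5784% + 13% + 5.85% = 35.4284%.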